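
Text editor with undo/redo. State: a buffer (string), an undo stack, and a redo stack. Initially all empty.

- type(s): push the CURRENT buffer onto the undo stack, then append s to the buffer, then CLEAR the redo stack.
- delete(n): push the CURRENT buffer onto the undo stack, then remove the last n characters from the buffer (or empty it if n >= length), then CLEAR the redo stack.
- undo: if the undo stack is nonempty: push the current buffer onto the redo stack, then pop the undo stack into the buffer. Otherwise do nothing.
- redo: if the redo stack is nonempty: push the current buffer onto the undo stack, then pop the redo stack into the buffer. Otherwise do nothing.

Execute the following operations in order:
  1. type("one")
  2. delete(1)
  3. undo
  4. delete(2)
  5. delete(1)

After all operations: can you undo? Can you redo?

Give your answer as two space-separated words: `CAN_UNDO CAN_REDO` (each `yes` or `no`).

After op 1 (type): buf='one' undo_depth=1 redo_depth=0
After op 2 (delete): buf='on' undo_depth=2 redo_depth=0
After op 3 (undo): buf='one' undo_depth=1 redo_depth=1
After op 4 (delete): buf='o' undo_depth=2 redo_depth=0
After op 5 (delete): buf='(empty)' undo_depth=3 redo_depth=0

Answer: yes no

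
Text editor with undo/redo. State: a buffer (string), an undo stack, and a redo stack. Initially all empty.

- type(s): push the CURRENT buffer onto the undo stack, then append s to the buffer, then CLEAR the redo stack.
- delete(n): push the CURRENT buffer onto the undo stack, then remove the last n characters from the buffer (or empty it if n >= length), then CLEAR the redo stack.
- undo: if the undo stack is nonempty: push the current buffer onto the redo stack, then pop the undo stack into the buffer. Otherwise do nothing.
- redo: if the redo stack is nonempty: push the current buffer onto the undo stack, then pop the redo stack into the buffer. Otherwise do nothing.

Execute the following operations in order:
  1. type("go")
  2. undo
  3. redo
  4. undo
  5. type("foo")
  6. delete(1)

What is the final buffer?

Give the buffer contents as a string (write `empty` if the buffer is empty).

After op 1 (type): buf='go' undo_depth=1 redo_depth=0
After op 2 (undo): buf='(empty)' undo_depth=0 redo_depth=1
After op 3 (redo): buf='go' undo_depth=1 redo_depth=0
After op 4 (undo): buf='(empty)' undo_depth=0 redo_depth=1
After op 5 (type): buf='foo' undo_depth=1 redo_depth=0
After op 6 (delete): buf='fo' undo_depth=2 redo_depth=0

Answer: fo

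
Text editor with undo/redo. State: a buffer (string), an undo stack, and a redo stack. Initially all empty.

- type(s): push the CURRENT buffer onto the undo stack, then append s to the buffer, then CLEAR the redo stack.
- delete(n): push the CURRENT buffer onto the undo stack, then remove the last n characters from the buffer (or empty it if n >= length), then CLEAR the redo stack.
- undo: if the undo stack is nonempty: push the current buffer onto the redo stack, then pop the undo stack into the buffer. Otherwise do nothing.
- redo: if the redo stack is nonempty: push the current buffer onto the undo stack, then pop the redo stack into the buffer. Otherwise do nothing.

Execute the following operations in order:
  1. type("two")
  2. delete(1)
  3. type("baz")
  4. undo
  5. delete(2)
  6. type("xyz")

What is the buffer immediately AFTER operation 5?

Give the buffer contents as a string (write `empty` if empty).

Answer: empty

Derivation:
After op 1 (type): buf='two' undo_depth=1 redo_depth=0
After op 2 (delete): buf='tw' undo_depth=2 redo_depth=0
After op 3 (type): buf='twbaz' undo_depth=3 redo_depth=0
After op 4 (undo): buf='tw' undo_depth=2 redo_depth=1
After op 5 (delete): buf='(empty)' undo_depth=3 redo_depth=0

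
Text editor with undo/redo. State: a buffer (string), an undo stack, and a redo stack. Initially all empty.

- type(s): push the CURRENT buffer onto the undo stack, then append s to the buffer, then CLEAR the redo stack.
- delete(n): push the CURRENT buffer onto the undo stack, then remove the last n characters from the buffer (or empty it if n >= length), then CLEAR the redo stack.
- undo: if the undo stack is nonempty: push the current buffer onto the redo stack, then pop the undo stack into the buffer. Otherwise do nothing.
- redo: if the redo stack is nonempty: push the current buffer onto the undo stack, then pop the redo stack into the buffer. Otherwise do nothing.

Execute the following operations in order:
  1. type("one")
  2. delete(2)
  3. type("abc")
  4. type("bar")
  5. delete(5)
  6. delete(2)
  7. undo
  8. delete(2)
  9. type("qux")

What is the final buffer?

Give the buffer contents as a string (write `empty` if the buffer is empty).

After op 1 (type): buf='one' undo_depth=1 redo_depth=0
After op 2 (delete): buf='o' undo_depth=2 redo_depth=0
After op 3 (type): buf='oabc' undo_depth=3 redo_depth=0
After op 4 (type): buf='oabcbar' undo_depth=4 redo_depth=0
After op 5 (delete): buf='oa' undo_depth=5 redo_depth=0
After op 6 (delete): buf='(empty)' undo_depth=6 redo_depth=0
After op 7 (undo): buf='oa' undo_depth=5 redo_depth=1
After op 8 (delete): buf='(empty)' undo_depth=6 redo_depth=0
After op 9 (type): buf='qux' undo_depth=7 redo_depth=0

Answer: qux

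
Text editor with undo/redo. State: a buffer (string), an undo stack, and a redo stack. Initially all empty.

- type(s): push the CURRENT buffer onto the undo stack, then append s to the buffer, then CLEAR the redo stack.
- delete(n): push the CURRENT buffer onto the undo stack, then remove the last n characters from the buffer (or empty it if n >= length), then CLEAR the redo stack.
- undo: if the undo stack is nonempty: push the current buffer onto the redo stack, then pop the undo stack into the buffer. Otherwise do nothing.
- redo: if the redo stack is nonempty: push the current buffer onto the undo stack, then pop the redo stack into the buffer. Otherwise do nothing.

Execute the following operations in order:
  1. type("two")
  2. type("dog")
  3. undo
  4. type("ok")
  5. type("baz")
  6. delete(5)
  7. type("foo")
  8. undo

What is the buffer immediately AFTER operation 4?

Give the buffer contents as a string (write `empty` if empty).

After op 1 (type): buf='two' undo_depth=1 redo_depth=0
After op 2 (type): buf='twodog' undo_depth=2 redo_depth=0
After op 3 (undo): buf='two' undo_depth=1 redo_depth=1
After op 4 (type): buf='twook' undo_depth=2 redo_depth=0

Answer: twook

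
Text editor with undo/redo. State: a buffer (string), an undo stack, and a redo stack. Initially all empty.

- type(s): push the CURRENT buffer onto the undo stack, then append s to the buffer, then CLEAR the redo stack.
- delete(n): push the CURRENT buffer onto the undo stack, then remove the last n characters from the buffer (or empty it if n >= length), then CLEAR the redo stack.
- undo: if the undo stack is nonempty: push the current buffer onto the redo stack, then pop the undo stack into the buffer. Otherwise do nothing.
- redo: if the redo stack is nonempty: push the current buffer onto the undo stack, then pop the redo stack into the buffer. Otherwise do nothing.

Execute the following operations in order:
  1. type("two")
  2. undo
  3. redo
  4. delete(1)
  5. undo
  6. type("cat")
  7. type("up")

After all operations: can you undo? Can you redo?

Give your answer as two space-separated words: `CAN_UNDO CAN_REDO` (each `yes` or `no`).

After op 1 (type): buf='two' undo_depth=1 redo_depth=0
After op 2 (undo): buf='(empty)' undo_depth=0 redo_depth=1
After op 3 (redo): buf='two' undo_depth=1 redo_depth=0
After op 4 (delete): buf='tw' undo_depth=2 redo_depth=0
After op 5 (undo): buf='two' undo_depth=1 redo_depth=1
After op 6 (type): buf='twocat' undo_depth=2 redo_depth=0
After op 7 (type): buf='twocatup' undo_depth=3 redo_depth=0

Answer: yes no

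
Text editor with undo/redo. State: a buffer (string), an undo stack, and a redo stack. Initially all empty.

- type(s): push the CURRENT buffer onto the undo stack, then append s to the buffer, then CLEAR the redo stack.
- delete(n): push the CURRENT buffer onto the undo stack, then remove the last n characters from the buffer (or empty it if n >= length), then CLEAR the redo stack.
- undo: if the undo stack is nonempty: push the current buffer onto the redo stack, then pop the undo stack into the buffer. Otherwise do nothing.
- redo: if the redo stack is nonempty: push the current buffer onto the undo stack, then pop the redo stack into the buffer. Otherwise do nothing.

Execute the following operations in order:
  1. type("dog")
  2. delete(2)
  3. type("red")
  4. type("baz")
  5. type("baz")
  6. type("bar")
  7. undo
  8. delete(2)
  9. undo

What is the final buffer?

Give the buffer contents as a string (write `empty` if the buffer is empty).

After op 1 (type): buf='dog' undo_depth=1 redo_depth=0
After op 2 (delete): buf='d' undo_depth=2 redo_depth=0
After op 3 (type): buf='dred' undo_depth=3 redo_depth=0
After op 4 (type): buf='dredbaz' undo_depth=4 redo_depth=0
After op 5 (type): buf='dredbazbaz' undo_depth=5 redo_depth=0
After op 6 (type): buf='dredbazbazbar' undo_depth=6 redo_depth=0
After op 7 (undo): buf='dredbazbaz' undo_depth=5 redo_depth=1
After op 8 (delete): buf='dredbazb' undo_depth=6 redo_depth=0
After op 9 (undo): buf='dredbazbaz' undo_depth=5 redo_depth=1

Answer: dredbazbaz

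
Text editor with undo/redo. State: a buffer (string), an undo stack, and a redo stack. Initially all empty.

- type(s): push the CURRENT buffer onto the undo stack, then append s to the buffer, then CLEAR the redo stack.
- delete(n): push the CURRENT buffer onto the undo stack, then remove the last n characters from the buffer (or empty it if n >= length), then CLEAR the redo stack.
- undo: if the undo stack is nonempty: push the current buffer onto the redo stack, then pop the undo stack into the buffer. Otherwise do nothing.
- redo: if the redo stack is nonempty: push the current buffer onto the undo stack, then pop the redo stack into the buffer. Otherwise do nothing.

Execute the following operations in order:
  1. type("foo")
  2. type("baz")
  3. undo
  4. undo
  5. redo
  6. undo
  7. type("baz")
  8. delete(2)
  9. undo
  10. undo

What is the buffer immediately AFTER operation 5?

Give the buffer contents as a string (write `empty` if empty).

After op 1 (type): buf='foo' undo_depth=1 redo_depth=0
After op 2 (type): buf='foobaz' undo_depth=2 redo_depth=0
After op 3 (undo): buf='foo' undo_depth=1 redo_depth=1
After op 4 (undo): buf='(empty)' undo_depth=0 redo_depth=2
After op 5 (redo): buf='foo' undo_depth=1 redo_depth=1

Answer: foo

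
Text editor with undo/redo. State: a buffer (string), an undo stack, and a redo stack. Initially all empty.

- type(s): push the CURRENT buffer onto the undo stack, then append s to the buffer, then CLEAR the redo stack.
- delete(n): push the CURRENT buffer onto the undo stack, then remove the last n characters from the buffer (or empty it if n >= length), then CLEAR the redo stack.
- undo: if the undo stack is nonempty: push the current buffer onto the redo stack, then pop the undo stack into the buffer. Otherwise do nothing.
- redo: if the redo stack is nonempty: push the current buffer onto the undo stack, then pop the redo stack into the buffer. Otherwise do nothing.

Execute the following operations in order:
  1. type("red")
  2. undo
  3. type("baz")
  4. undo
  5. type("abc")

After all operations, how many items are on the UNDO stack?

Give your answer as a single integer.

After op 1 (type): buf='red' undo_depth=1 redo_depth=0
After op 2 (undo): buf='(empty)' undo_depth=0 redo_depth=1
After op 3 (type): buf='baz' undo_depth=1 redo_depth=0
After op 4 (undo): buf='(empty)' undo_depth=0 redo_depth=1
After op 5 (type): buf='abc' undo_depth=1 redo_depth=0

Answer: 1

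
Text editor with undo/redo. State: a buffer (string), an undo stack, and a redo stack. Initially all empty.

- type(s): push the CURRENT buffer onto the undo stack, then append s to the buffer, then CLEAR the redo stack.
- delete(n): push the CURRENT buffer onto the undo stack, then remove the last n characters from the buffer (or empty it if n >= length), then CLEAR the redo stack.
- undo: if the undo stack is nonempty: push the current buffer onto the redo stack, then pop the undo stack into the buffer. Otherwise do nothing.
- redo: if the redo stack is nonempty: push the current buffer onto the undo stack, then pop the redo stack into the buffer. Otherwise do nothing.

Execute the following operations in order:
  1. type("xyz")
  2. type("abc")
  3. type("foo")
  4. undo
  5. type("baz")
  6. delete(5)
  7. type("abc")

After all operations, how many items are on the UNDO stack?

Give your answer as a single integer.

Answer: 5

Derivation:
After op 1 (type): buf='xyz' undo_depth=1 redo_depth=0
After op 2 (type): buf='xyzabc' undo_depth=2 redo_depth=0
After op 3 (type): buf='xyzabcfoo' undo_depth=3 redo_depth=0
After op 4 (undo): buf='xyzabc' undo_depth=2 redo_depth=1
After op 5 (type): buf='xyzabcbaz' undo_depth=3 redo_depth=0
After op 6 (delete): buf='xyza' undo_depth=4 redo_depth=0
After op 7 (type): buf='xyzaabc' undo_depth=5 redo_depth=0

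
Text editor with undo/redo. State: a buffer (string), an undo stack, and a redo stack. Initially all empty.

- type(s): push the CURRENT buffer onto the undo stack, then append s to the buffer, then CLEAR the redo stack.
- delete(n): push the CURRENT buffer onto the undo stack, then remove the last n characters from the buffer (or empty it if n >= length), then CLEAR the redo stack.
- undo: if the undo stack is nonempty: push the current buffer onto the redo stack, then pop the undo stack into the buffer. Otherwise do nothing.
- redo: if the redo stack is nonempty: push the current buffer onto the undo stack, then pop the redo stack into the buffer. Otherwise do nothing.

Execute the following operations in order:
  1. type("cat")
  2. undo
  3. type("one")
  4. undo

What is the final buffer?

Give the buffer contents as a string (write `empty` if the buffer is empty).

Answer: empty

Derivation:
After op 1 (type): buf='cat' undo_depth=1 redo_depth=0
After op 2 (undo): buf='(empty)' undo_depth=0 redo_depth=1
After op 3 (type): buf='one' undo_depth=1 redo_depth=0
After op 4 (undo): buf='(empty)' undo_depth=0 redo_depth=1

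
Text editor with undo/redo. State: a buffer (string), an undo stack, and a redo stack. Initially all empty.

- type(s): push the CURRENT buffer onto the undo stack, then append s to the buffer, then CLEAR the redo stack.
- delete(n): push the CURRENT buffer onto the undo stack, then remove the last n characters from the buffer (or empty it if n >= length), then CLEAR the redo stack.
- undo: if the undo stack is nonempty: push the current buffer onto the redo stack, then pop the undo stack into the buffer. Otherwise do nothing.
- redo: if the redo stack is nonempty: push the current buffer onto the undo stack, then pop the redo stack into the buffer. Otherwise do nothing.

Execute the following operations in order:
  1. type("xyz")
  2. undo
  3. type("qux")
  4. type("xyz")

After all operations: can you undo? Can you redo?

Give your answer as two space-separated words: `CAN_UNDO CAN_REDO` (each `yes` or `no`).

After op 1 (type): buf='xyz' undo_depth=1 redo_depth=0
After op 2 (undo): buf='(empty)' undo_depth=0 redo_depth=1
After op 3 (type): buf='qux' undo_depth=1 redo_depth=0
After op 4 (type): buf='quxxyz' undo_depth=2 redo_depth=0

Answer: yes no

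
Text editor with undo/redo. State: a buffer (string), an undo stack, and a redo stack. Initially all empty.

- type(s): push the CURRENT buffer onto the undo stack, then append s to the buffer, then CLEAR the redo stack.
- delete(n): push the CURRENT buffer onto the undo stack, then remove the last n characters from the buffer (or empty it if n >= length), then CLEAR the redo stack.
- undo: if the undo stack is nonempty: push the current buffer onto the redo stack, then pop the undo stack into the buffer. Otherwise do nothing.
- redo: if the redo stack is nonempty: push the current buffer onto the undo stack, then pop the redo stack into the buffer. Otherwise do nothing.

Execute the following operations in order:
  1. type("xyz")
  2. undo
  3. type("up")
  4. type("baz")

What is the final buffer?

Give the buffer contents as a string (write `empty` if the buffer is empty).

Answer: upbaz

Derivation:
After op 1 (type): buf='xyz' undo_depth=1 redo_depth=0
After op 2 (undo): buf='(empty)' undo_depth=0 redo_depth=1
After op 3 (type): buf='up' undo_depth=1 redo_depth=0
After op 4 (type): buf='upbaz' undo_depth=2 redo_depth=0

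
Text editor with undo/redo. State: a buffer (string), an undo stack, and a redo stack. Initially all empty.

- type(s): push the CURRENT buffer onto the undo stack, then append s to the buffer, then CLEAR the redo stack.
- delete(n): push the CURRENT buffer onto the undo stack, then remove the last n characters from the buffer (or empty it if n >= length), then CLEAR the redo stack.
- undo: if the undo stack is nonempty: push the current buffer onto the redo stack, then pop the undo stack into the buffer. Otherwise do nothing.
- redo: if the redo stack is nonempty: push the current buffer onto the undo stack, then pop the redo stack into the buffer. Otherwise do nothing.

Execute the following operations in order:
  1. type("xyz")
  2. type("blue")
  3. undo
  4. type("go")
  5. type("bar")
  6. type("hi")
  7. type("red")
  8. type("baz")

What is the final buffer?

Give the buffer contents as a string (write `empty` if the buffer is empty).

Answer: xyzgobarhiredbaz

Derivation:
After op 1 (type): buf='xyz' undo_depth=1 redo_depth=0
After op 2 (type): buf='xyzblue' undo_depth=2 redo_depth=0
After op 3 (undo): buf='xyz' undo_depth=1 redo_depth=1
After op 4 (type): buf='xyzgo' undo_depth=2 redo_depth=0
After op 5 (type): buf='xyzgobar' undo_depth=3 redo_depth=0
After op 6 (type): buf='xyzgobarhi' undo_depth=4 redo_depth=0
After op 7 (type): buf='xyzgobarhired' undo_depth=5 redo_depth=0
After op 8 (type): buf='xyzgobarhiredbaz' undo_depth=6 redo_depth=0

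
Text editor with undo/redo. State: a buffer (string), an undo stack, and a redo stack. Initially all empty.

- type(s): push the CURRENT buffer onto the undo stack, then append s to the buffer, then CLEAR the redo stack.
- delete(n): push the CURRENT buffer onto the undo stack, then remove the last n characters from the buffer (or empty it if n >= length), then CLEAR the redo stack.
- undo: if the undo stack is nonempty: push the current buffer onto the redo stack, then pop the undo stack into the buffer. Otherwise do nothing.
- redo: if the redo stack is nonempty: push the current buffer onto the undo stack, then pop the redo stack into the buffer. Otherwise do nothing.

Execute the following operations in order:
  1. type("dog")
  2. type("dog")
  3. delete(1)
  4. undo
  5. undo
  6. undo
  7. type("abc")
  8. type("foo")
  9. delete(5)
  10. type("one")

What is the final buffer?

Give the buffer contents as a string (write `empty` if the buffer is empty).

Answer: aone

Derivation:
After op 1 (type): buf='dog' undo_depth=1 redo_depth=0
After op 2 (type): buf='dogdog' undo_depth=2 redo_depth=0
After op 3 (delete): buf='dogdo' undo_depth=3 redo_depth=0
After op 4 (undo): buf='dogdog' undo_depth=2 redo_depth=1
After op 5 (undo): buf='dog' undo_depth=1 redo_depth=2
After op 6 (undo): buf='(empty)' undo_depth=0 redo_depth=3
After op 7 (type): buf='abc' undo_depth=1 redo_depth=0
After op 8 (type): buf='abcfoo' undo_depth=2 redo_depth=0
After op 9 (delete): buf='a' undo_depth=3 redo_depth=0
After op 10 (type): buf='aone' undo_depth=4 redo_depth=0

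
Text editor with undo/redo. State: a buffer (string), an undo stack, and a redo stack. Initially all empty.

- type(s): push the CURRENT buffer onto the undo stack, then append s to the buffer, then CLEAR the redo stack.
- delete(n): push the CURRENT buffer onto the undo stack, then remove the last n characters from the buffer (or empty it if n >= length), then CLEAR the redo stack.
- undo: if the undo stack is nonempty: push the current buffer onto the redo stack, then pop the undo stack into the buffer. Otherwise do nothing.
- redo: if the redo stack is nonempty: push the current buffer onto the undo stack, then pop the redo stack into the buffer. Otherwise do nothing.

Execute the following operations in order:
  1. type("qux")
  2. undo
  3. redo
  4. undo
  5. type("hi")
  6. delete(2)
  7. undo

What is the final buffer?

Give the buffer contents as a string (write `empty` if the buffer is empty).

After op 1 (type): buf='qux' undo_depth=1 redo_depth=0
After op 2 (undo): buf='(empty)' undo_depth=0 redo_depth=1
After op 3 (redo): buf='qux' undo_depth=1 redo_depth=0
After op 4 (undo): buf='(empty)' undo_depth=0 redo_depth=1
After op 5 (type): buf='hi' undo_depth=1 redo_depth=0
After op 6 (delete): buf='(empty)' undo_depth=2 redo_depth=0
After op 7 (undo): buf='hi' undo_depth=1 redo_depth=1

Answer: hi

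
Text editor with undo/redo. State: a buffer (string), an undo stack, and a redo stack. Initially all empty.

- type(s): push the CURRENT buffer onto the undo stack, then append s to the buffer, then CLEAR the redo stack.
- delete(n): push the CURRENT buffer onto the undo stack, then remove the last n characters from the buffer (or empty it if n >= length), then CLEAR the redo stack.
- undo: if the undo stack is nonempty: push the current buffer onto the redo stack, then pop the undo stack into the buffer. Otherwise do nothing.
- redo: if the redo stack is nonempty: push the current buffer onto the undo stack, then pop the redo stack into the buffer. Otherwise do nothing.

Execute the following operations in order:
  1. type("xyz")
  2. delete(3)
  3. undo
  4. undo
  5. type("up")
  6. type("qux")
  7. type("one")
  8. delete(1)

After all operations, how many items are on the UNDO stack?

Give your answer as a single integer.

After op 1 (type): buf='xyz' undo_depth=1 redo_depth=0
After op 2 (delete): buf='(empty)' undo_depth=2 redo_depth=0
After op 3 (undo): buf='xyz' undo_depth=1 redo_depth=1
After op 4 (undo): buf='(empty)' undo_depth=0 redo_depth=2
After op 5 (type): buf='up' undo_depth=1 redo_depth=0
After op 6 (type): buf='upqux' undo_depth=2 redo_depth=0
After op 7 (type): buf='upquxone' undo_depth=3 redo_depth=0
After op 8 (delete): buf='upquxon' undo_depth=4 redo_depth=0

Answer: 4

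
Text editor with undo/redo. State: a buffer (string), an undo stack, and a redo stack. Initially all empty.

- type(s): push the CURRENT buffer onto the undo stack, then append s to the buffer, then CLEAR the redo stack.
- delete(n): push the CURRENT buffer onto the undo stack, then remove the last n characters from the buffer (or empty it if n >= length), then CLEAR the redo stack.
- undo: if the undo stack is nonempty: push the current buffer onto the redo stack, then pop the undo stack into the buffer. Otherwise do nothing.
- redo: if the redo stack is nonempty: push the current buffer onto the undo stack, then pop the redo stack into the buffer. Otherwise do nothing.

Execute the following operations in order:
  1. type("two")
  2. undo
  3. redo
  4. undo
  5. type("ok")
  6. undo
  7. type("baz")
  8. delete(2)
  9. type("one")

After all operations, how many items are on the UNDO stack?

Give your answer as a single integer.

Answer: 3

Derivation:
After op 1 (type): buf='two' undo_depth=1 redo_depth=0
After op 2 (undo): buf='(empty)' undo_depth=0 redo_depth=1
After op 3 (redo): buf='two' undo_depth=1 redo_depth=0
After op 4 (undo): buf='(empty)' undo_depth=0 redo_depth=1
After op 5 (type): buf='ok' undo_depth=1 redo_depth=0
After op 6 (undo): buf='(empty)' undo_depth=0 redo_depth=1
After op 7 (type): buf='baz' undo_depth=1 redo_depth=0
After op 8 (delete): buf='b' undo_depth=2 redo_depth=0
After op 9 (type): buf='bone' undo_depth=3 redo_depth=0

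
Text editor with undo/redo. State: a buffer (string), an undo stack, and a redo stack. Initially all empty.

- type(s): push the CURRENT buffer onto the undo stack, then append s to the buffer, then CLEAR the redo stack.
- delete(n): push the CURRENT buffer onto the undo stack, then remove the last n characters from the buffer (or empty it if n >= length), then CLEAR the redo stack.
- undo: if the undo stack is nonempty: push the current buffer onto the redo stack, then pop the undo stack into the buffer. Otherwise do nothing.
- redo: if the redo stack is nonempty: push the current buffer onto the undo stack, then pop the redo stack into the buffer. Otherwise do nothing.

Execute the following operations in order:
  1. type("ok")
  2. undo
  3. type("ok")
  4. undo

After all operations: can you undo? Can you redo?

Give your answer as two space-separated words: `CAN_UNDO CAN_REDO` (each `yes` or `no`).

Answer: no yes

Derivation:
After op 1 (type): buf='ok' undo_depth=1 redo_depth=0
After op 2 (undo): buf='(empty)' undo_depth=0 redo_depth=1
After op 3 (type): buf='ok' undo_depth=1 redo_depth=0
After op 4 (undo): buf='(empty)' undo_depth=0 redo_depth=1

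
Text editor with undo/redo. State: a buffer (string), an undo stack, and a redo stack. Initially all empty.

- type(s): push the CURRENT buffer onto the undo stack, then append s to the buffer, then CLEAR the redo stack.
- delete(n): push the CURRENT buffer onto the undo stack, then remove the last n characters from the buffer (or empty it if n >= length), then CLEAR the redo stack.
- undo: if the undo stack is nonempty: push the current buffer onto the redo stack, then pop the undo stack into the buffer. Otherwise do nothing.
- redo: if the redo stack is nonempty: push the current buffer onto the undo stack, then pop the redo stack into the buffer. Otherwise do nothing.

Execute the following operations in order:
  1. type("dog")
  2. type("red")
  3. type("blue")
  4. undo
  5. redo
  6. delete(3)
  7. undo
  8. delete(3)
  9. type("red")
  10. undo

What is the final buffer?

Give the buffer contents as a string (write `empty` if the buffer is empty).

After op 1 (type): buf='dog' undo_depth=1 redo_depth=0
After op 2 (type): buf='dogred' undo_depth=2 redo_depth=0
After op 3 (type): buf='dogredblue' undo_depth=3 redo_depth=0
After op 4 (undo): buf='dogred' undo_depth=2 redo_depth=1
After op 5 (redo): buf='dogredblue' undo_depth=3 redo_depth=0
After op 6 (delete): buf='dogredb' undo_depth=4 redo_depth=0
After op 7 (undo): buf='dogredblue' undo_depth=3 redo_depth=1
After op 8 (delete): buf='dogredb' undo_depth=4 redo_depth=0
After op 9 (type): buf='dogredbred' undo_depth=5 redo_depth=0
After op 10 (undo): buf='dogredb' undo_depth=4 redo_depth=1

Answer: dogredb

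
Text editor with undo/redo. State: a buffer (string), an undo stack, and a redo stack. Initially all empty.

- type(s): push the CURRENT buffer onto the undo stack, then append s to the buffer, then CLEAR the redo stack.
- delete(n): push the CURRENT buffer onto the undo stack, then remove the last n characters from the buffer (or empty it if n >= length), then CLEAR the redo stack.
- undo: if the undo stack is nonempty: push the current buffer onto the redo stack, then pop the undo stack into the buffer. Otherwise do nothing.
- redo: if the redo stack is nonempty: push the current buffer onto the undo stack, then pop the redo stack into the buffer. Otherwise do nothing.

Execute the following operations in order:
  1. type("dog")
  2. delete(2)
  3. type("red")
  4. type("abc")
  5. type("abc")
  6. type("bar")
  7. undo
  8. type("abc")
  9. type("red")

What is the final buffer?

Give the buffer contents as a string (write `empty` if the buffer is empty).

After op 1 (type): buf='dog' undo_depth=1 redo_depth=0
After op 2 (delete): buf='d' undo_depth=2 redo_depth=0
After op 3 (type): buf='dred' undo_depth=3 redo_depth=0
After op 4 (type): buf='dredabc' undo_depth=4 redo_depth=0
After op 5 (type): buf='dredabcabc' undo_depth=5 redo_depth=0
After op 6 (type): buf='dredabcabcbar' undo_depth=6 redo_depth=0
After op 7 (undo): buf='dredabcabc' undo_depth=5 redo_depth=1
After op 8 (type): buf='dredabcabcabc' undo_depth=6 redo_depth=0
After op 9 (type): buf='dredabcabcabcred' undo_depth=7 redo_depth=0

Answer: dredabcabcabcred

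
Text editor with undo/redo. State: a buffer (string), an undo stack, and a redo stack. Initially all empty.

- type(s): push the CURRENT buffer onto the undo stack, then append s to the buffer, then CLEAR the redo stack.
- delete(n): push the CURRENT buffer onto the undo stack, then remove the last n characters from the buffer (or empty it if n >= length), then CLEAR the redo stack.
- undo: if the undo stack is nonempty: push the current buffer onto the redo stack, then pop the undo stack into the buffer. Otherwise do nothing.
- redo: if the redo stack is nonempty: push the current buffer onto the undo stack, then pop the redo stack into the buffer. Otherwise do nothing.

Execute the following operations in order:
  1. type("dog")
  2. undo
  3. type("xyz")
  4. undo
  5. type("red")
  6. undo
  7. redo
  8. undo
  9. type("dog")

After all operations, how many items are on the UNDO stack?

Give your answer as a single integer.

Answer: 1

Derivation:
After op 1 (type): buf='dog' undo_depth=1 redo_depth=0
After op 2 (undo): buf='(empty)' undo_depth=0 redo_depth=1
After op 3 (type): buf='xyz' undo_depth=1 redo_depth=0
After op 4 (undo): buf='(empty)' undo_depth=0 redo_depth=1
After op 5 (type): buf='red' undo_depth=1 redo_depth=0
After op 6 (undo): buf='(empty)' undo_depth=0 redo_depth=1
After op 7 (redo): buf='red' undo_depth=1 redo_depth=0
After op 8 (undo): buf='(empty)' undo_depth=0 redo_depth=1
After op 9 (type): buf='dog' undo_depth=1 redo_depth=0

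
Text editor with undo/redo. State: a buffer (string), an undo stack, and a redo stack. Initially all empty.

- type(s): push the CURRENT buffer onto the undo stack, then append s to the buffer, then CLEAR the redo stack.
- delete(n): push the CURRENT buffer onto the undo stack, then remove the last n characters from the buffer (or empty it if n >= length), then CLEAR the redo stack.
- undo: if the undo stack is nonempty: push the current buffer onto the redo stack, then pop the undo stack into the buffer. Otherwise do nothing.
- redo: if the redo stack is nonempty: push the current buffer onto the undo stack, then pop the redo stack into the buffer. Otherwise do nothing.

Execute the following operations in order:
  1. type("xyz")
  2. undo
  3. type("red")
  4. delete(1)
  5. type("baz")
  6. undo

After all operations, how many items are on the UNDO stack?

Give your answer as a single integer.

After op 1 (type): buf='xyz' undo_depth=1 redo_depth=0
After op 2 (undo): buf='(empty)' undo_depth=0 redo_depth=1
After op 3 (type): buf='red' undo_depth=1 redo_depth=0
After op 4 (delete): buf='re' undo_depth=2 redo_depth=0
After op 5 (type): buf='rebaz' undo_depth=3 redo_depth=0
After op 6 (undo): buf='re' undo_depth=2 redo_depth=1

Answer: 2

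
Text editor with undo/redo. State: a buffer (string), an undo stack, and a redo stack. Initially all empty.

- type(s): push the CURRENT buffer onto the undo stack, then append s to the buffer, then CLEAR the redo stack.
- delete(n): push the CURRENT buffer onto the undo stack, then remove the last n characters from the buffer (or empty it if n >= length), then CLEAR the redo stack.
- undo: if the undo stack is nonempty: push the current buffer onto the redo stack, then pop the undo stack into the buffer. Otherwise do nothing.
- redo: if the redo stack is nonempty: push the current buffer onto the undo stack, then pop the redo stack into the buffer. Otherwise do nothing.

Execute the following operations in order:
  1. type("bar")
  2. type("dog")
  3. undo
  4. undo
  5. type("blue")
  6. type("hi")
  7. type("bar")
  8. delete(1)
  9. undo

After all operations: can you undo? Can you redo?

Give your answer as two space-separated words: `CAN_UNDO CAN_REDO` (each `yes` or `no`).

Answer: yes yes

Derivation:
After op 1 (type): buf='bar' undo_depth=1 redo_depth=0
After op 2 (type): buf='bardog' undo_depth=2 redo_depth=0
After op 3 (undo): buf='bar' undo_depth=1 redo_depth=1
After op 4 (undo): buf='(empty)' undo_depth=0 redo_depth=2
After op 5 (type): buf='blue' undo_depth=1 redo_depth=0
After op 6 (type): buf='bluehi' undo_depth=2 redo_depth=0
After op 7 (type): buf='bluehibar' undo_depth=3 redo_depth=0
After op 8 (delete): buf='bluehiba' undo_depth=4 redo_depth=0
After op 9 (undo): buf='bluehibar' undo_depth=3 redo_depth=1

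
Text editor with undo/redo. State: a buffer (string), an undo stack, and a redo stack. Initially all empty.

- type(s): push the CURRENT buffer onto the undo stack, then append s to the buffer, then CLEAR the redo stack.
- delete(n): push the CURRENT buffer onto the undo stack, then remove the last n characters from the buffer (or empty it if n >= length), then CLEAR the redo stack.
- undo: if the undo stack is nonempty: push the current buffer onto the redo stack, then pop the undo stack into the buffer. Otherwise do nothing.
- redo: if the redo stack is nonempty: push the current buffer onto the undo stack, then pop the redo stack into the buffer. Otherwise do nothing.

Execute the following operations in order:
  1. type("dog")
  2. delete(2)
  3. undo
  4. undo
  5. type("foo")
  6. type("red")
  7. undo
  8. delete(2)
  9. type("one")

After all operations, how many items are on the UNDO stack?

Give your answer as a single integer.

After op 1 (type): buf='dog' undo_depth=1 redo_depth=0
After op 2 (delete): buf='d' undo_depth=2 redo_depth=0
After op 3 (undo): buf='dog' undo_depth=1 redo_depth=1
After op 4 (undo): buf='(empty)' undo_depth=0 redo_depth=2
After op 5 (type): buf='foo' undo_depth=1 redo_depth=0
After op 6 (type): buf='foored' undo_depth=2 redo_depth=0
After op 7 (undo): buf='foo' undo_depth=1 redo_depth=1
After op 8 (delete): buf='f' undo_depth=2 redo_depth=0
After op 9 (type): buf='fone' undo_depth=3 redo_depth=0

Answer: 3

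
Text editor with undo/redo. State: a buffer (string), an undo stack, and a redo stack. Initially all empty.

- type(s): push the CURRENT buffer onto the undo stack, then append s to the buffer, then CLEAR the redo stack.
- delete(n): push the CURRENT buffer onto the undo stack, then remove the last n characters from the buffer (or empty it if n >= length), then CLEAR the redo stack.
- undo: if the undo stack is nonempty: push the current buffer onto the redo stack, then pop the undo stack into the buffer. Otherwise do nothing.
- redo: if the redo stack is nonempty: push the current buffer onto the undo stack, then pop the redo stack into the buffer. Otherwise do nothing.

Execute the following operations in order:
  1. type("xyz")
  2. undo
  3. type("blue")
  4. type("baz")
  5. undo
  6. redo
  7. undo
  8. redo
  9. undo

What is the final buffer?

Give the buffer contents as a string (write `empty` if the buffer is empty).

After op 1 (type): buf='xyz' undo_depth=1 redo_depth=0
After op 2 (undo): buf='(empty)' undo_depth=0 redo_depth=1
After op 3 (type): buf='blue' undo_depth=1 redo_depth=0
After op 4 (type): buf='bluebaz' undo_depth=2 redo_depth=0
After op 5 (undo): buf='blue' undo_depth=1 redo_depth=1
After op 6 (redo): buf='bluebaz' undo_depth=2 redo_depth=0
After op 7 (undo): buf='blue' undo_depth=1 redo_depth=1
After op 8 (redo): buf='bluebaz' undo_depth=2 redo_depth=0
After op 9 (undo): buf='blue' undo_depth=1 redo_depth=1

Answer: blue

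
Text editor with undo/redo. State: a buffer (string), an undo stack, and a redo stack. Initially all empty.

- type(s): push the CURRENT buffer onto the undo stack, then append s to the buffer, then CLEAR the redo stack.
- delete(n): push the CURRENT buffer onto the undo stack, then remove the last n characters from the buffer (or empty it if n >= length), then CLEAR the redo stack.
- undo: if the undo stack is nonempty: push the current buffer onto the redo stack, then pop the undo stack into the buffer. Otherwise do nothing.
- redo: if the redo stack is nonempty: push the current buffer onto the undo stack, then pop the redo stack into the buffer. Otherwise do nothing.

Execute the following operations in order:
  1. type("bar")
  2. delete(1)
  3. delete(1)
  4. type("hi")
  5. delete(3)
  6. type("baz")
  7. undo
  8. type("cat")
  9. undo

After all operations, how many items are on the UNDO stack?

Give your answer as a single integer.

Answer: 5

Derivation:
After op 1 (type): buf='bar' undo_depth=1 redo_depth=0
After op 2 (delete): buf='ba' undo_depth=2 redo_depth=0
After op 3 (delete): buf='b' undo_depth=3 redo_depth=0
After op 4 (type): buf='bhi' undo_depth=4 redo_depth=0
After op 5 (delete): buf='(empty)' undo_depth=5 redo_depth=0
After op 6 (type): buf='baz' undo_depth=6 redo_depth=0
After op 7 (undo): buf='(empty)' undo_depth=5 redo_depth=1
After op 8 (type): buf='cat' undo_depth=6 redo_depth=0
After op 9 (undo): buf='(empty)' undo_depth=5 redo_depth=1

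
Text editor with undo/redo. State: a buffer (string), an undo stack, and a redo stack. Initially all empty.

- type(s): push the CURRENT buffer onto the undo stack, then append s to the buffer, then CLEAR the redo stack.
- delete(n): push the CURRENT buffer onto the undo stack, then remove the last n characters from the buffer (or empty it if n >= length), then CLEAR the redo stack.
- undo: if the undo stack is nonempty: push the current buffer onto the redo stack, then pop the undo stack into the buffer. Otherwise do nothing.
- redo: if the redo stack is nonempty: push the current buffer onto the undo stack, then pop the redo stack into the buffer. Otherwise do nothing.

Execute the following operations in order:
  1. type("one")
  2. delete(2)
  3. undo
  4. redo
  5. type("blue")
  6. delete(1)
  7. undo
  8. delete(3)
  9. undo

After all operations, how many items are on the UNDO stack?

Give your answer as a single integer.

Answer: 3

Derivation:
After op 1 (type): buf='one' undo_depth=1 redo_depth=0
After op 2 (delete): buf='o' undo_depth=2 redo_depth=0
After op 3 (undo): buf='one' undo_depth=1 redo_depth=1
After op 4 (redo): buf='o' undo_depth=2 redo_depth=0
After op 5 (type): buf='oblue' undo_depth=3 redo_depth=0
After op 6 (delete): buf='oblu' undo_depth=4 redo_depth=0
After op 7 (undo): buf='oblue' undo_depth=3 redo_depth=1
After op 8 (delete): buf='ob' undo_depth=4 redo_depth=0
After op 9 (undo): buf='oblue' undo_depth=3 redo_depth=1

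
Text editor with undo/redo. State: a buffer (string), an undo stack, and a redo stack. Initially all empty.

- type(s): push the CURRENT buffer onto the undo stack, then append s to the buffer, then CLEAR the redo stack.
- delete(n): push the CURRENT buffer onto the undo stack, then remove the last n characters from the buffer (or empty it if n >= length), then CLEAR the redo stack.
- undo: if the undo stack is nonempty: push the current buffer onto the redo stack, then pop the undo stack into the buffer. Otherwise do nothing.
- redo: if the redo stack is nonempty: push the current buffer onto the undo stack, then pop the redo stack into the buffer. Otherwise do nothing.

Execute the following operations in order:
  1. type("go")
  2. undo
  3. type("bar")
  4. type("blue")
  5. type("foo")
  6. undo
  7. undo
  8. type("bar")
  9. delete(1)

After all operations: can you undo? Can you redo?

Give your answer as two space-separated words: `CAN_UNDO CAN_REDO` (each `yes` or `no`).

Answer: yes no

Derivation:
After op 1 (type): buf='go' undo_depth=1 redo_depth=0
After op 2 (undo): buf='(empty)' undo_depth=0 redo_depth=1
After op 3 (type): buf='bar' undo_depth=1 redo_depth=0
After op 4 (type): buf='barblue' undo_depth=2 redo_depth=0
After op 5 (type): buf='barbluefoo' undo_depth=3 redo_depth=0
After op 6 (undo): buf='barblue' undo_depth=2 redo_depth=1
After op 7 (undo): buf='bar' undo_depth=1 redo_depth=2
After op 8 (type): buf='barbar' undo_depth=2 redo_depth=0
After op 9 (delete): buf='barba' undo_depth=3 redo_depth=0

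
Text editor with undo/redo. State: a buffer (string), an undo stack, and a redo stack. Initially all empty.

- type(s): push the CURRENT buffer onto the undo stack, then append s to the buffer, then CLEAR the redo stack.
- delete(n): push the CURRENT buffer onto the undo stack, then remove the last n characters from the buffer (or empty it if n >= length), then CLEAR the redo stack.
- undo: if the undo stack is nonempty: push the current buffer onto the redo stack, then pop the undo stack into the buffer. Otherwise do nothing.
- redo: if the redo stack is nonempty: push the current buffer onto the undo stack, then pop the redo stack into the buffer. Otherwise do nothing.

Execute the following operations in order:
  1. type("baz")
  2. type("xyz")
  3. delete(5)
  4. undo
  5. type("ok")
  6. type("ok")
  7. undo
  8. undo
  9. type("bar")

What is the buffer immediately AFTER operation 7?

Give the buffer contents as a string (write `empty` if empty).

After op 1 (type): buf='baz' undo_depth=1 redo_depth=0
After op 2 (type): buf='bazxyz' undo_depth=2 redo_depth=0
After op 3 (delete): buf='b' undo_depth=3 redo_depth=0
After op 4 (undo): buf='bazxyz' undo_depth=2 redo_depth=1
After op 5 (type): buf='bazxyzok' undo_depth=3 redo_depth=0
After op 6 (type): buf='bazxyzokok' undo_depth=4 redo_depth=0
After op 7 (undo): buf='bazxyzok' undo_depth=3 redo_depth=1

Answer: bazxyzok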